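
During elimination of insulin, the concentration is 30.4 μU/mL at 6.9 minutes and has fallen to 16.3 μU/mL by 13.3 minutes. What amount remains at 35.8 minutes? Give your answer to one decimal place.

Over Δt = 13.3 − 6.9 = 6.4 minutes, the level fell by a factor of 30.4/16.3 ≈ 1.865.
n = log₂(1.865) ≈ 0.8992 half-lives, so t½ = 6.4/0.8992 ≈ 7.1174 minutes.
From t = 13.3 to t = 35.8: 16.3 × (1/2)^((35.8−13.3)/7.1174) ≈ 1.822 μU/mL.

1.8 μU/mL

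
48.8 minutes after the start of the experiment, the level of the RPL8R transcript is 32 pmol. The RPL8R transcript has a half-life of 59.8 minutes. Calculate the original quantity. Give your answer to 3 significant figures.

56.3 pmol

Number of half-lives elapsed: n = 48.8/59.8 ≈ 0.81605.
A₀ = A × 2^n = 32 × 2^0.81605 = 32 × 1.7606 ≈ 56.339 pmol.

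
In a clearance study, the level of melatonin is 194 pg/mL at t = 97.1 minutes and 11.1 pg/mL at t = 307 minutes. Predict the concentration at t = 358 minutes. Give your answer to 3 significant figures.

5.54 pg/mL

Over Δt = 307 − 97.1 = 209.9 minutes, the level fell by a factor of 194/11.1 ≈ 17.477.
n = log₂(17.477) ≈ 4.1274 half-lives, so t½ = 209.9/4.1274 ≈ 50.855 minutes.
From t = 307 to t = 358: 11.1 × (1/2)^((358−307)/50.855) ≈ 5.539 pg/mL.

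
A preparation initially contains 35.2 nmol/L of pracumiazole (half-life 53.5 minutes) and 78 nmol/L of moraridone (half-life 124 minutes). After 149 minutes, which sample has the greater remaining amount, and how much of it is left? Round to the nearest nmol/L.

pracumiazole: 35.2 × (1/2)^2.785 ≈ 5.1069 nmol/L.
moraridone: 78 × (1/2)^1.2016 ≈ 33.914 nmol/L.
Moraridone has more remaining, at ≈ 33.914 nmol/L.

moraridone, 34 nmol/L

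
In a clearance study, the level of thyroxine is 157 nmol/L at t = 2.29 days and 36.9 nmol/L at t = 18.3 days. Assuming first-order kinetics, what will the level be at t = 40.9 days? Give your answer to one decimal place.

Over Δt = 18.3 − 2.29 = 16.01 days, the level fell by a factor of 157/36.9 ≈ 4.2547.
n = log₂(4.2547) ≈ 2.0891 half-lives, so t½ = 16.01/2.0891 ≈ 7.6637 days.
From t = 18.3 to t = 40.9: 36.9 × (1/2)^((40.9−18.3)/7.6637) ≈ 4.7786 nmol/L.

4.8 nmol/L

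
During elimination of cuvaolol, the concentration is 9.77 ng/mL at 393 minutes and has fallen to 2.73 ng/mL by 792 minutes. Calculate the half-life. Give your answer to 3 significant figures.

Over Δt = 792 − 393 = 399 minutes, the level fell by a factor of 9.77/2.73 ≈ 3.5788.
n = log₂(3.5788) ≈ 1.8395 half-lives, so t½ = 399/1.8395 ≈ 216.91 minutes.

217 minutes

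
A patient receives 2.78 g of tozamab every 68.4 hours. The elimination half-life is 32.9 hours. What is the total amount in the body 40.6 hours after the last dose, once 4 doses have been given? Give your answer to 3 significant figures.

1.54 g

The 4 doses were given 245.8, 177.4, 109, 40.6 hours ago.
Total = 2.78·(1/2)^(245.8/32.9) + 2.78·(1/2)^(177.4/32.9) + 2.78·(1/2)^(109/32.9) + 2.78·(1/2)^(40.6/32.9)
      = 0.015668 + 0.066201 + 0.27971 + 1.1818 ≈ 1.5434 g.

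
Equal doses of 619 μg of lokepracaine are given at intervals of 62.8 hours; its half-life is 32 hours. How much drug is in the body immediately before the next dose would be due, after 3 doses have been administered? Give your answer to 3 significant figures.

The 3 doses were given 188.4, 125.6, 62.8 hours ago.
Total = 619·(1/2)^(188.4/32) + 619·(1/2)^(125.6/32) + 619·(1/2)^(62.8/32)
      = 10.456 + 40.752 + 158.83 ≈ 210.03 μg.

210 μg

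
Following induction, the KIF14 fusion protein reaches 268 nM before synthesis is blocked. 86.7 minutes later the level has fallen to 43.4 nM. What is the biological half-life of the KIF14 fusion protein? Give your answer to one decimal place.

33.0 minutes

A/A₀ = 43.4/268 ≈ 0.16194.
n = log₂(6.1751) ≈ 2.6265 half-lives elapsed in 86.7 minutes.
t½ = 86.7/2.6265 ≈ 33.01 minutes.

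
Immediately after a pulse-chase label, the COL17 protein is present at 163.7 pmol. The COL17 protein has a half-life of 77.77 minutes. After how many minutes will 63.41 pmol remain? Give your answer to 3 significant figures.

Fraction remaining = 63.41/163.7 ≈ 0.38735.
n = log₂(163.7/63.41) = ln(2.5816)/ln 2 ≈ 1.3683 half-lives.
t = n × t½ = 1.3683 × 77.77 ≈ 106.41 minutes.

106 minutes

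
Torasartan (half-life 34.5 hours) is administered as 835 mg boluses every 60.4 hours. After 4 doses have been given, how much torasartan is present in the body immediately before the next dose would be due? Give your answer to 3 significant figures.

350 mg

The 4 doses were given 241.6, 181.2, 120.8, 60.4 hours ago.
Total = 835·(1/2)^(241.6/34.5) + 835·(1/2)^(181.2/34.5) + 835·(1/2)^(120.8/34.5) + 835·(1/2)^(60.4/34.5)
      = 6.5103 + 21.909 + 73.73 + 248.12 ≈ 350.27 mg.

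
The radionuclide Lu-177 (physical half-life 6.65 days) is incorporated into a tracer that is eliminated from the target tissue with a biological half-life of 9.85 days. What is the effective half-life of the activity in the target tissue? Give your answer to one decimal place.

1/t_eff = 1/t_phys + 1/t_biol = 1/6.65 + 1/9.85 = 0.2519 per day.
t_eff = 6.65 × 9.85 / (6.65 + 9.85) ≈ 3.9698 days.

4.0 days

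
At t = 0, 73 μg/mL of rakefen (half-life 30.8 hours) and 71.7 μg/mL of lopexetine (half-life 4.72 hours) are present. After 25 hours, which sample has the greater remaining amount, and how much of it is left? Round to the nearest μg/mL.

rakefen, 42 μg/mL

rakefen: 73 × (1/2)^0.81169 ≈ 41.589 μg/mL.
lopexetine: 71.7 × (1/2)^5.2966 ≈ 1.8242 μg/mL.
Rakefen has more remaining, at ≈ 41.589 μg/mL.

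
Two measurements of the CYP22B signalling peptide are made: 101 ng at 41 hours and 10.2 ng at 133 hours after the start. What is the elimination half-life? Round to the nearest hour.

28 hours

Over Δt = 133 − 41 = 92 hours, the level fell by a factor of 101/10.2 ≈ 9.902.
n = log₂(9.902) ≈ 3.3077 half-lives, so t½ = 92/3.3077 ≈ 27.814 hours.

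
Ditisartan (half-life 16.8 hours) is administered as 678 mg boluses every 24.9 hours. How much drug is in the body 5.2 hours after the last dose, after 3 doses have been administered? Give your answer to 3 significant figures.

The 3 doses were given 55, 30.1, 5.2 hours ago.
Total = 678·(1/2)^(55/16.8) + 678·(1/2)^(30.1/16.8) + 678·(1/2)^(5.2/16.8)
      = 70.099 + 195.83 + 547.08 ≈ 813.02 mg.

813 mg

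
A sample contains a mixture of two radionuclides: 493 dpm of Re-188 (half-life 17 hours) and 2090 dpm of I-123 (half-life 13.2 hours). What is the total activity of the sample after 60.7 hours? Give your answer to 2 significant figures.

Re-188: 493 × (1/2)^(60.7/17) = 493 × (1/2)^3.5706 ≈ 41.495 dpm.
I-123: 2090 × (1/2)^(60.7/13.2) = 2090 × (1/2)^4.5985 ≈ 86.271 dpm.
Total = 41.495 + 86.271 ≈ 127.77 dpm.

130 dpm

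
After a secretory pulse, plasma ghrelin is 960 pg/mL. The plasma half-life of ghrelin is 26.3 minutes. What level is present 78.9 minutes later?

120 pg/mL

Elapsed time is 3 half-lives (78.9/26.3).
Each half-life halves the amount: 960 × (1/2)^3 = 960/8 = 120 pg/mL.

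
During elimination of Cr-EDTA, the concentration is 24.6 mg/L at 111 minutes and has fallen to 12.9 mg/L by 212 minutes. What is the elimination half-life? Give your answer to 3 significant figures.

108 minutes

Over Δt = 212 − 111 = 101 minutes, the level fell by a factor of 24.6/12.9 ≈ 1.907.
n = log₂(1.907) ≈ 0.93129 half-lives, so t½ = 101/0.93129 ≈ 108.45 minutes.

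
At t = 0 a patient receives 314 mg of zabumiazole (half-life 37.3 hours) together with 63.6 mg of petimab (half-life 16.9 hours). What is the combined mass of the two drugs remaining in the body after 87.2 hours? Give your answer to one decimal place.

zabumiazole: 314 × (1/2)^(87.2/37.3) = 314 × (1/2)^2.3378 ≈ 62.113 mg.
petimab: 63.6 × (1/2)^(87.2/16.9) = 63.6 × (1/2)^5.1598 ≈ 1.7792 mg.
Total = 62.113 + 1.7792 ≈ 63.892 mg.

63.9 mg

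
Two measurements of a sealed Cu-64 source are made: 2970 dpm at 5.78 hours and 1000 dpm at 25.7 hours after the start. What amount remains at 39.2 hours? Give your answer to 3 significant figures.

478 dpm

Over Δt = 25.7 − 5.78 = 19.92 hours, the level fell by a factor of 2970/1000 ≈ 2.97.
n = log₂(2.97) ≈ 1.5705 half-lives, so t½ = 19.92/1.5705 ≈ 12.684 hours.
From t = 25.7 to t = 39.2: 1000 × (1/2)^((39.2−25.7)/12.684) ≈ 478.2 dpm.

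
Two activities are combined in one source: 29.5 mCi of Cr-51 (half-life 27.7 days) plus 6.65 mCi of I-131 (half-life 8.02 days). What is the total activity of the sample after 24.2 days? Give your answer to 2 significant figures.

Cr-51: 29.5 × (1/2)^(24.2/27.7) = 29.5 × (1/2)^0.87365 ≈ 16.1 mCi.
I-131: 6.65 × (1/2)^(24.2/8.02) = 6.65 × (1/2)^3.0175 ≈ 0.82125 mCi.
Total = 16.1 + 0.82125 ≈ 16.921 mCi.

17 mCi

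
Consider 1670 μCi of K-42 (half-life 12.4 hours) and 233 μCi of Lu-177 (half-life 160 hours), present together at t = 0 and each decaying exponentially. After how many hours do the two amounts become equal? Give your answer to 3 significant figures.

38.2 hours

Set 1670·(1/2)^(t/12.4) = 233·(1/2)^(t/160).
Taking log₂: log₂(1670/233) = t·(1/12.4 − 1/160).
log₂(7.1674) = 2.8414; 1/12.4 − 1/160 = 0.074395.
t = 2.8414 / 0.074395 ≈ 38.194 hours.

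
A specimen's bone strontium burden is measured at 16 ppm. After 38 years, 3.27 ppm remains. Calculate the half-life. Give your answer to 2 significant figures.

17 years

A/A₀ = 3.27/16 ≈ 0.20438.
n = log₂(4.893) ≈ 2.2907 half-lives elapsed in 38 years.
t½ = 38/2.2907 ≈ 16.589 years.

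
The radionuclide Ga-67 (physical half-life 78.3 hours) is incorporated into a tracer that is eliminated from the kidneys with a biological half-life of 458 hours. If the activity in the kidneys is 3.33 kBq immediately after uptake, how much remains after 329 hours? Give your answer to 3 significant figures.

1/t_eff = 1/t_phys + 1/t_biol = 1/78.3 + 1/458 = 0.014955 per hour.
t_eff = 78.3 × 458 / (78.3 + 458) ≈ 66.868 hours.
Remaining = 3.33 × (1/2)^(329/66.868) = 3.33 × (1/2)^4.9201 ≈ 0.10999 kBq.

0.110 kBq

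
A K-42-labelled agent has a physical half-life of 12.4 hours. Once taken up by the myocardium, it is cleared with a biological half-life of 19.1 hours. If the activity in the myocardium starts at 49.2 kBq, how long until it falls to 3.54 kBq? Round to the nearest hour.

29 hours

1/t_eff = 1/t_phys + 1/t_biol = 1/12.4 + 1/19.1 = 0.133 per hour.
t_eff = 12.4 × 19.1 / (12.4 + 19.1) ≈ 7.5187 hours.
n = log₂(49.2/3.54) ≈ 3.7968; t = 3.7968 × 7.5187 ≈ 28.547 hours.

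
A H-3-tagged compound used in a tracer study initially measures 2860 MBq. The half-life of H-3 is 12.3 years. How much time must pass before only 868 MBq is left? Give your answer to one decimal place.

Fraction remaining = 868/2860 ≈ 0.3035.
n = log₂(2860/868) = ln(3.2949)/ln 2 ≈ 1.7202 half-lives.
t = n × t½ = 1.7202 × 12.3 ≈ 21.159 years.

21.2 years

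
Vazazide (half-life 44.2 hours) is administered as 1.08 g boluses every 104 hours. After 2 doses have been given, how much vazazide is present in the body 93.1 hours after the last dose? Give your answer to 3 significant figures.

The 2 doses were given 197.1, 93.1 hours ago.
Total = 1.08·(1/2)^(197.1/44.2) + 1.08·(1/2)^(93.1/44.2)
      = 0.049096 + 0.25082 ≈ 0.29991 g.

0.300 g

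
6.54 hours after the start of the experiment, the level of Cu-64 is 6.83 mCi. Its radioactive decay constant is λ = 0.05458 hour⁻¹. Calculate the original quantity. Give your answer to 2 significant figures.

t½ = ln 2 / λ = 0.69315 / 0.05458 ≈ 12.7 hours.
Number of half-lives elapsed: n = 6.54/12.7 ≈ 0.51497.
A₀ = A × 2^n = 6.83 × 2^0.51497 = 6.83 × 1.429 ≈ 9.7599 mCi.

9.8 mCi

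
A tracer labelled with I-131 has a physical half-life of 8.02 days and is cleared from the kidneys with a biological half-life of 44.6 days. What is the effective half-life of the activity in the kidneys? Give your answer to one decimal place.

6.8 days

1/t_eff = 1/t_phys + 1/t_biol = 1/8.02 + 1/44.6 = 0.14711 per day.
t_eff = 8.02 × 44.6 / (8.02 + 44.6) ≈ 6.7976 days.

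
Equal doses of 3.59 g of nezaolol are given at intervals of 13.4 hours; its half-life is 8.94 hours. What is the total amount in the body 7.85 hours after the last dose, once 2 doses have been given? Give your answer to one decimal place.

2.6 g

The 2 doses were given 21.25, 7.85 hours ago.
Total = 3.59·(1/2)^(21.25/8.94) + 3.59·(1/2)^(7.85/8.94)
      = 0.69113 + 1.9533 ≈ 2.6444 g.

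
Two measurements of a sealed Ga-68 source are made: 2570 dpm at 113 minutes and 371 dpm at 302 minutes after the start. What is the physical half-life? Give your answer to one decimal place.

67.7 minutes

Over Δt = 302 − 113 = 189 minutes, the level fell by a factor of 2570/371 ≈ 6.9272.
n = log₂(6.9272) ≈ 2.7923 half-lives, so t½ = 189/2.7923 ≈ 67.687 minutes.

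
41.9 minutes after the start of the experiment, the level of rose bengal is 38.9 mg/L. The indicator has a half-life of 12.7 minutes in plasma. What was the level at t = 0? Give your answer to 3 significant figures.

383 mg/L

Number of half-lives elapsed: n = 41.9/12.7 ≈ 3.2992.
A₀ = A × 2^n = 38.9 × 2^3.2992 = 38.9 × 9.8438 ≈ 382.92 mg/L.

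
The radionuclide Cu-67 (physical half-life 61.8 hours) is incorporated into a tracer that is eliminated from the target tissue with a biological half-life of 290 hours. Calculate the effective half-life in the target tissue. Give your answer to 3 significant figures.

1/t_eff = 1/t_phys + 1/t_biol = 1/61.8 + 1/290 = 0.01963 per hour.
t_eff = 61.8 × 290 / (61.8 + 290) ≈ 50.944 hours.

50.9 hours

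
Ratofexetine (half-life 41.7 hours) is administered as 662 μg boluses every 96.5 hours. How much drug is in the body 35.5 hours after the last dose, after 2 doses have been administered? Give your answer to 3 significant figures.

The 2 doses were given 132, 35.5 hours ago.
Total = 662·(1/2)^(132/41.7) + 662·(1/2)^(35.5/41.7)
      = 73.783 + 366.93 ≈ 440.72 μg.

441 μg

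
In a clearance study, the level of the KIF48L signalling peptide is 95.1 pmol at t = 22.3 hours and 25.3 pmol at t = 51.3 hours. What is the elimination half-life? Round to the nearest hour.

Over Δt = 51.3 − 22.3 = 29 hours, the level fell by a factor of 95.1/25.3 ≈ 3.7589.
n = log₂(3.7589) ≈ 1.9103 half-lives, so t½ = 29/1.9103 ≈ 15.181 hours.

15 hours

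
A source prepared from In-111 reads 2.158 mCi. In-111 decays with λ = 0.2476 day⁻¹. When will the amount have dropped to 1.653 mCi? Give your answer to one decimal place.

t½ = ln 2 / λ = 0.69315 / 0.2476 ≈ 2.7995 days.
Fraction remaining = 1.653/2.158 ≈ 0.76599.
n = log₂(2.158/1.653) = ln(1.3055)/ln 2 ≈ 0.38461 half-lives.
t = n × t½ = 0.38461 × 2.7995 ≈ 1.0767 days.

1.1 days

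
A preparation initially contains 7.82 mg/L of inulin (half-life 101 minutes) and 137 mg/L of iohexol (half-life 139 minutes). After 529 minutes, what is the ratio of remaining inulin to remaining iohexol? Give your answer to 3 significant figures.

inulin: 7.82 × (1/2)^(529/101) = 7.82 × (1/2)^5.2376 ≈ 0.20726 mg/L.
iohexol: 137 × (1/2)^(529/139) = 137 × (1/2)^3.8058 ≈ 9.7966 mg/L.
Ratio ≈ 0.20726 / 9.7966 ≈ 0.021157.

0.0212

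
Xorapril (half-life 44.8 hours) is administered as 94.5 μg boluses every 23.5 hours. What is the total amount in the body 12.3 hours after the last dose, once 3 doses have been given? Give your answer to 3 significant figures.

The 3 doses were given 59.3, 35.8, 12.3 hours ago.
Total = 94.5·(1/2)^(59.3/44.8) + 94.5·(1/2)^(35.8/44.8) + 94.5·(1/2)^(12.3/44.8)
      = 37.755 + 54.31 + 78.124 ≈ 170.19 μg.

170 μg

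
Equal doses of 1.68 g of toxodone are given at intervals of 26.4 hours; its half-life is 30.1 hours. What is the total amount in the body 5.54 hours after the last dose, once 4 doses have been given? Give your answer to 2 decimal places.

2.96 g

The 4 doses were given 84.74, 58.34, 31.94, 5.54 hours ago.
Total = 1.68·(1/2)^(84.74/30.1) + 1.68·(1/2)^(58.34/30.1) + 1.68·(1/2)^(31.94/30.1) + 1.68·(1/2)^(5.54/30.1)
      = 0.23868 + 0.43838 + 0.80515 + 1.4788 ≈ 2.961 g.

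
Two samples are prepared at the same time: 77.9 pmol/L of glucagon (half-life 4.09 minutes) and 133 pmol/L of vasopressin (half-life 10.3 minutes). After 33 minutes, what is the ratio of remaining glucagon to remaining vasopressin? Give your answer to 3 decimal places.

glucagon: 77.9 × (1/2)^(33/4.09) = 77.9 × (1/2)^8.0685 ≈ 0.29019 pmol/L.
vasopressin: 133 × (1/2)^(33/10.3) = 133 × (1/2)^3.2039 ≈ 14.434 pmol/L.
Ratio ≈ 0.29019 / 14.434 ≈ 0.020105.

0.020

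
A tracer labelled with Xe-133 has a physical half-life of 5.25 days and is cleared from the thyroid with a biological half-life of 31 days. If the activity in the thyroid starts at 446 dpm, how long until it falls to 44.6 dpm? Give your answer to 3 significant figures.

14.9 days

1/t_eff = 1/t_phys + 1/t_biol = 1/5.25 + 1/31 = 0.22273 per day.
t_eff = 5.25 × 31 / (5.25 + 31) ≈ 4.4897 days.
n = log₂(446/44.6) ≈ 3.3219; t = 3.3219 × 4.4897 ≈ 14.914 days.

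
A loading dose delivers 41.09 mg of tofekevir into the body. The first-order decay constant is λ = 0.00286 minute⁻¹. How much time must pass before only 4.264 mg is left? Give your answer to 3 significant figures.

t½ = ln 2 / λ = 0.69315 / 0.00286 ≈ 242.36 minutes.
Fraction remaining = 4.264/41.09 ≈ 0.10377.
n = log₂(41.09/4.264) = ln(9.6365)/ln 2 ≈ 3.2685 half-lives.
t = n × t½ = 3.2685 × 242.36 ≈ 792.15 minutes.

792 minutes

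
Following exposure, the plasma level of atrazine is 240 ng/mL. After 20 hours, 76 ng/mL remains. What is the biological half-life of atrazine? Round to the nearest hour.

A/A₀ = 76/240 ≈ 0.31667.
n = log₂(3.1579) ≈ 1.659 half-lives elapsed in 20 hours.
t½ = 20/1.659 ≈ 12.056 hours.

12 hours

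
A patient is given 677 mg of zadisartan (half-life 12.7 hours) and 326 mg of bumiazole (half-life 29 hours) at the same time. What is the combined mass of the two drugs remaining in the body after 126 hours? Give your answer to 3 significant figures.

zadisartan: 677 × (1/2)^(126/12.7) = 677 × (1/2)^9.9213 ≈ 0.69822 mg.
bumiazole: 326 × (1/2)^(126/29) = 326 × (1/2)^4.3448 ≈ 16.043 mg.
Total = 0.69822 + 16.043 ≈ 16.742 mg.

16.7 mg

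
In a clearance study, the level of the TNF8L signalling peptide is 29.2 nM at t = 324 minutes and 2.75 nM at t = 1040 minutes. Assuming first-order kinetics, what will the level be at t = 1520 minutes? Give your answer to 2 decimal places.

Over Δt = 1040 − 324 = 716 minutes, the level fell by a factor of 29.2/2.75 ≈ 10.618.
n = log₂(10.618) ≈ 3.4085 half-lives, so t½ = 716/3.4085 ≈ 210.07 minutes.
From t = 1040 to t = 1520: 2.75 × (1/2)^((1520−1040)/210.07) ≈ 0.56426 nM.

0.56 nM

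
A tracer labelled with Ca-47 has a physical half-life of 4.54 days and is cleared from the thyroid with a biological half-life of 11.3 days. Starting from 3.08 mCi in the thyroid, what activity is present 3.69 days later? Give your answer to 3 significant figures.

1.40 mCi

1/t_eff = 1/t_phys + 1/t_biol = 1/4.54 + 1/11.3 = 0.30876 per day.
t_eff = 4.54 × 11.3 / (4.54 + 11.3) ≈ 3.2388 days.
Remaining = 3.08 × (1/2)^(3.69/3.2388) = 3.08 × (1/2)^1.1393 ≈ 1.3982 mCi.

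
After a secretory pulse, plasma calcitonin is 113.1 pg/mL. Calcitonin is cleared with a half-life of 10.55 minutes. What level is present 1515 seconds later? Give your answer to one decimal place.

Convert the elapsed time: 1515 seconds = 25.25 minutes.
Number of half-lives: n = 25.25/10.55 ≈ 2.3934.
Remaining = 113.1 × (1/2)^2.3934 = 113.1 × 0.19034 ≈ 21.527 pg/mL.

21.5 pg/mL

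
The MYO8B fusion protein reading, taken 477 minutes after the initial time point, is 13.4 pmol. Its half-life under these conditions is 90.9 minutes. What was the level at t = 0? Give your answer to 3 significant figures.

509 pmol

Number of half-lives elapsed: n = 477/90.9 ≈ 5.2475.
A₀ = A × 2^n = 13.4 × 2^5.2475 = 13.4 × 37.989 ≈ 509.06 pmol.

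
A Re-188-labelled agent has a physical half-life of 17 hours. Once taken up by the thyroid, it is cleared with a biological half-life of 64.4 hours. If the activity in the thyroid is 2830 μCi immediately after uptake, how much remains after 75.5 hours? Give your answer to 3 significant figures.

57.8 μCi

1/t_eff = 1/t_phys + 1/t_biol = 1/17 + 1/64.4 = 0.074351 per hour.
t_eff = 17 × 64.4 / (17 + 64.4) ≈ 13.45 hours.
Remaining = 2830 × (1/2)^(75.5/13.45) = 2830 × (1/2)^5.6135 ≈ 57.802 μCi.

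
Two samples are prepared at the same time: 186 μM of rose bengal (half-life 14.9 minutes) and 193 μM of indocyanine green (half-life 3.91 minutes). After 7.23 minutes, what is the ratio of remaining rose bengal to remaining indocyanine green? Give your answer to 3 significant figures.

rose bengal: 186 × (1/2)^(7.23/14.9) = 186 × (1/2)^0.48523 ≈ 132.87 μM.
indocyanine green: 193 × (1/2)^(7.23/3.91) = 193 × (1/2)^1.8491 ≈ 53.57 μM.
Ratio ≈ 132.87 / 53.57 ≈ 2.4804.

2.48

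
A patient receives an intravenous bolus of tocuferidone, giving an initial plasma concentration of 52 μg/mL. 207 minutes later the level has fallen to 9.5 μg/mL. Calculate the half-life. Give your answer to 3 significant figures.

A/A₀ = 9.5/52 ≈ 0.18269.
n = log₂(5.4737) ≈ 2.4525 half-lives elapsed in 207 minutes.
t½ = 207/2.4525 ≈ 84.403 minutes.

84.4 minutes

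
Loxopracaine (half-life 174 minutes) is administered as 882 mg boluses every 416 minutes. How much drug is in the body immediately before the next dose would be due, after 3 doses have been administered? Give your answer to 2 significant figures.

The 3 doses were given 1248, 832, 416 minutes ago.
Total = 882·(1/2)^(1248/174) + 882·(1/2)^(832/174) + 882·(1/2)^(416/174)
      = 6.1144 + 32.067 + 168.18 ≈ 206.36 mg.

210 mg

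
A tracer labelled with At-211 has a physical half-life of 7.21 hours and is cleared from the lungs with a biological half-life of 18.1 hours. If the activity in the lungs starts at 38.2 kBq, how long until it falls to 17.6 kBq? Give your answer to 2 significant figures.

5.8 hours

1/t_eff = 1/t_phys + 1/t_biol = 1/7.21 + 1/18.1 = 0.19394 per hour.
t_eff = 7.21 × 18.1 / (7.21 + 18.1) ≈ 5.1561 hours.
n = log₂(38.2/17.6) ≈ 1.118; t = 1.118 × 5.1561 ≈ 5.7645 hours.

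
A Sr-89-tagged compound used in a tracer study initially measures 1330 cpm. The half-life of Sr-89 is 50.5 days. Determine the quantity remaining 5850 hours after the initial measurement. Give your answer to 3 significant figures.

46.9 cpm

Convert the elapsed time: 5850 hours = 243.75 days.
Number of half-lives: n = 243.75/50.5 ≈ 4.8267.
Remaining = 1330 × (1/2)^4.8267 = 1330 × 0.035238 ≈ 46.866 cpm.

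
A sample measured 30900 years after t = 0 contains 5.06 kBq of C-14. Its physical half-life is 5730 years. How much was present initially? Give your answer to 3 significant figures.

Number of half-lives elapsed: n = 30900/5730 ≈ 5.3927.
A₀ = A × 2^n = 5.06 × 2^5.3927 = 5.06 × 42.01 ≈ 212.57 kBq.

213 kBq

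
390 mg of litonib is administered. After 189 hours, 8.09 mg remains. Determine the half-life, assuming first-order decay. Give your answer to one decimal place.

33.8 hours

A/A₀ = 8.09/390 ≈ 0.020744.
n = log₂(48.208) ≈ 5.5912 half-lives elapsed in 189 hours.
t½ = 189/5.5912 ≈ 33.803 hours.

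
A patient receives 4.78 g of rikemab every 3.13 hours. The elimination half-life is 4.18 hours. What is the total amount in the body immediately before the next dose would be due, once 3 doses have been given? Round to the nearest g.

The 3 doses were given 9.39, 6.26, 3.13 hours ago.
Total = 4.78·(1/2)^(9.39/4.18) + 4.78·(1/2)^(6.26/4.18) + 4.78·(1/2)^(3.13/4.18)
      = 1.0074 + 1.6928 + 2.8446 ≈ 5.5447 g.

6 g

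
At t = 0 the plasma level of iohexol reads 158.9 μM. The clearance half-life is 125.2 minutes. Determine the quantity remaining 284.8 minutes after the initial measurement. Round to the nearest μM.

33 μM

Number of half-lives: n = 284.8/125.2 ≈ 2.2748.
Remaining = 158.9 × (1/2)^2.2748 = 158.9 × 0.20665 ≈ 32.836 μM.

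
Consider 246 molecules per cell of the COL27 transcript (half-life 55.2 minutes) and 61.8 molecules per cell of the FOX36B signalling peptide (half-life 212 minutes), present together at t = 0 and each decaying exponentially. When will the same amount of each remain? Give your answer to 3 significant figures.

149 minutes

Set 246·(1/2)^(t/55.2) = 61.8·(1/2)^(t/212).
Taking log₂: log₂(246/61.8) = t·(1/55.2 − 1/212).
log₂(3.9806) = 1.993; 1/55.2 − 1/212 = 0.013399.
t = 1.993 / 0.013399 ≈ 148.74 minutes.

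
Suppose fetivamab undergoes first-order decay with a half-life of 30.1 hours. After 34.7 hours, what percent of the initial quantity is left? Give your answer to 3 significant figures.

n = 34.7/30.1 ≈ 1.1528 half-lives.
Fraction remaining = (1/2)^1.1528 ≈ 0.44974, i.e. 44.974%.

45.0%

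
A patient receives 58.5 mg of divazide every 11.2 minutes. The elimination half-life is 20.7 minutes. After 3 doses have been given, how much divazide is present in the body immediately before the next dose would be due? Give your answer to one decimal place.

The 3 doses were given 33.6, 22.4, 11.2 minutes ago.
Total = 58.5·(1/2)^(33.6/20.7) + 58.5·(1/2)^(22.4/20.7) + 58.5·(1/2)^(11.2/20.7)
      = 18.99 + 27.631 + 40.205 ≈ 86.827 mg.

86.8 mg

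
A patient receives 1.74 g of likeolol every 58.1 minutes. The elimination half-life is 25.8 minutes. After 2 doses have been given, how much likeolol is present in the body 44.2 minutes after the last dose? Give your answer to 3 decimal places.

The 2 doses were given 102.3, 44.2 minutes ago.
Total = 1.74·(1/2)^(102.3/25.8) + 1.74·(1/2)^(44.2/25.8)
      = 0.11141 + 0.53068 ≈ 0.64209 g.

0.642 g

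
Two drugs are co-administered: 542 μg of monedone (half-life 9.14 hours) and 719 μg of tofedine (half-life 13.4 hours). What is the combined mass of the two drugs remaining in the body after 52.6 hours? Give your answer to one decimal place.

monedone: 542 × (1/2)^(52.6/9.14) = 542 × (1/2)^5.7549 ≈ 10.037 μg.
tofedine: 719 × (1/2)^(52.6/13.4) = 719 × (1/2)^3.9254 ≈ 47.323 μg.
Total = 10.037 + 47.323 ≈ 57.36 μg.

57.4 μg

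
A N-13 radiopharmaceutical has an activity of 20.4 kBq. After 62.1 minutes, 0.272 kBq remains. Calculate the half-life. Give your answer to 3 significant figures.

9.97 minutes

A/A₀ = 0.272/20.4 ≈ 0.013333.
n = log₂(75) ≈ 6.2288 half-lives elapsed in 62.1 minutes.
t½ = 62.1/6.2288 ≈ 9.9698 minutes.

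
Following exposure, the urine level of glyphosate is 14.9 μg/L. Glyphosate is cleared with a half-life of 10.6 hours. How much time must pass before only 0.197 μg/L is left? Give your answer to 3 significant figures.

Fraction remaining = 0.197/14.9 ≈ 0.013221.
n = log₂(14.9/0.197) = ln(75.635)/ln 2 ≈ 6.241 half-lives.
t = n × t½ = 6.241 × 10.6 ≈ 66.154 hours.

66.2 hours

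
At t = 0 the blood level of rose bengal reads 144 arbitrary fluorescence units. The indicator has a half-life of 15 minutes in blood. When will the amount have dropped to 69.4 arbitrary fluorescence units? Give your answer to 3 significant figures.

15.8 minutes

Fraction remaining = 69.4/144 ≈ 0.48194.
n = log₂(144/69.4) = ln(2.0749)/ln 2 ≈ 1.0531 half-lives.
t = n × t½ = 1.0531 × 15 ≈ 15.796 minutes.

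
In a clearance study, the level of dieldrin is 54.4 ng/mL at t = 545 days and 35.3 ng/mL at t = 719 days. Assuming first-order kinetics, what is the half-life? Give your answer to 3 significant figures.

279 days

Over Δt = 719 − 545 = 174 days, the level fell by a factor of 54.4/35.3 ≈ 1.5411.
n = log₂(1.5411) ≈ 0.62394 half-lives, so t½ = 174/0.62394 ≈ 278.87 days.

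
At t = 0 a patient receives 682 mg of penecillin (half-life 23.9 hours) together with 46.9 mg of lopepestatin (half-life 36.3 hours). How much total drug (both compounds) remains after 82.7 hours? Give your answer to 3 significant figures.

penecillin: 682 × (1/2)^(82.7/23.9) = 682 × (1/2)^3.4603 ≈ 61.965 mg.
lopepestatin: 46.9 × (1/2)^(82.7/36.3) = 46.9 × (1/2)^2.2782 ≈ 9.6684 mg.
Total = 61.965 + 9.6684 ≈ 71.633 mg.

71.6 mg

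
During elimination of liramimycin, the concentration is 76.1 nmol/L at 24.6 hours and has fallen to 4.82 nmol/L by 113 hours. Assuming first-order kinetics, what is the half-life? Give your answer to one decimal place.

22.2 hours

Over Δt = 113 − 24.6 = 88.4 hours, the level fell by a factor of 76.1/4.82 ≈ 15.788.
n = log₂(15.788) ≈ 3.9808 half-lives, so t½ = 88.4/3.9808 ≈ 22.207 hours.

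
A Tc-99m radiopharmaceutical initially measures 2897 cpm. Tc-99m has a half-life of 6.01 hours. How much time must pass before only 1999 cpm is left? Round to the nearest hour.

3 hours

Fraction remaining = 1999/2897 ≈ 0.69002.
n = log₂(2897/1999) = ln(1.4492)/ln 2 ≈ 0.53528 half-lives.
t = n × t½ = 0.53528 × 6.01 ≈ 3.217 hours.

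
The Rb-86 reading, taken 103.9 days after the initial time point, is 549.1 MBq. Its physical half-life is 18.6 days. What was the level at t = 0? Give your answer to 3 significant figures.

Number of half-lives elapsed: n = 103.9/18.6 ≈ 5.586.
A₀ = A × 2^n = 549.1 × 2^5.586 = 549.1 × 48.035 ≈ 26376 MBq.

26400 MBq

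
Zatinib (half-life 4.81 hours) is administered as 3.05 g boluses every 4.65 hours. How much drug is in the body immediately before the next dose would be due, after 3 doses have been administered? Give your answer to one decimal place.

2.8 g

The 3 doses were given 13.95, 9.3, 4.65 hours ago.
Total = 3.05·(1/2)^(13.95/4.81) + 3.05·(1/2)^(9.3/4.81) + 3.05·(1/2)^(4.65/4.81)
      = 0.40855 + 0.79849 + 1.5606 ≈ 2.7676 g.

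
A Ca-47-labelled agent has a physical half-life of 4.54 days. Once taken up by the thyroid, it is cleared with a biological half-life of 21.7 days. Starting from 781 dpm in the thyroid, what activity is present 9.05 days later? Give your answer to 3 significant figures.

147 dpm

1/t_eff = 1/t_phys + 1/t_biol = 1/4.54 + 1/21.7 = 0.26635 per day.
t_eff = 4.54 × 21.7 / (4.54 + 21.7) ≈ 3.7545 days.
Remaining = 781 × (1/2)^(9.05/3.7545) = 781 × (1/2)^2.4104 ≈ 146.9 dpm.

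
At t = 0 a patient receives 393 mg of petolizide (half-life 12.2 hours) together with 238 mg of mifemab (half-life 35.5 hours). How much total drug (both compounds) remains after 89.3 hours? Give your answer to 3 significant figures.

44.1 mg

petolizide: 393 × (1/2)^(89.3/12.2) = 393 × (1/2)^7.3197 ≈ 2.4601 mg.
mifemab: 238 × (1/2)^(89.3/35.5) = 238 × (1/2)^2.5155 ≈ 41.623 mg.
Total = 2.4601 + 41.623 ≈ 44.084 mg.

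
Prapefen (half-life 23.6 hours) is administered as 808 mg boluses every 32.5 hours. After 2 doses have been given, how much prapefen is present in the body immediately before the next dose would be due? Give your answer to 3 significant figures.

431 mg

The 2 doses were given 65, 32.5 hours ago.
Total = 808·(1/2)^(65/23.6) + 808·(1/2)^(32.5/23.6)
      = 119.76 + 311.07 ≈ 430.83 mg.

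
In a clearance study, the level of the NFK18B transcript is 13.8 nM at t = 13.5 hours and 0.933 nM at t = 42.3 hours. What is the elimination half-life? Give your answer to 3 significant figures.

7.41 hours

Over Δt = 42.3 − 13.5 = 28.8 hours, the level fell by a factor of 13.8/0.933 ≈ 14.791.
n = log₂(14.791) ≈ 3.8866 half-lives, so t½ = 28.8/3.8866 ≈ 7.41 hours.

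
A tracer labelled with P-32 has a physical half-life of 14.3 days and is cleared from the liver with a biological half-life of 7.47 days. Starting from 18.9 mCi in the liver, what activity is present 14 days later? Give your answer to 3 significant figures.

2.62 mCi

1/t_eff = 1/t_phys + 1/t_biol = 1/14.3 + 1/7.47 = 0.2038 per day.
t_eff = 14.3 × 7.47 / (14.3 + 7.47) ≈ 4.9068 days.
Remaining = 18.9 × (1/2)^(14/4.9068) = 18.9 × (1/2)^2.8532 ≈ 2.6156 mCi.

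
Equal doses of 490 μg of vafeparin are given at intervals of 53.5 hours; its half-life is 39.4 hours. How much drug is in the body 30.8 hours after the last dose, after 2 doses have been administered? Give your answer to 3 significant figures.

The 2 doses were given 84.3, 30.8 hours ago.
Total = 490·(1/2)^(84.3/39.4) + 490·(1/2)^(30.8/39.4)
      = 111.2 + 285.02 ≈ 396.22 μg.

396 μg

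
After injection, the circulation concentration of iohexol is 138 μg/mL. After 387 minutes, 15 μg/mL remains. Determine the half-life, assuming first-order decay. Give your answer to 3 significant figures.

121 minutes

A/A₀ = 15/138 ≈ 0.1087.
n = log₂(9.2) ≈ 3.2016 half-lives elapsed in 387 minutes.
t½ = 387/3.2016 ≈ 120.88 minutes.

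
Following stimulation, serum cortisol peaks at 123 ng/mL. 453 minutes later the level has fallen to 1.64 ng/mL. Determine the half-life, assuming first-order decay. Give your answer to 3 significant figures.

72.7 minutes

A/A₀ = 1.64/123 ≈ 0.013333.
n = log₂(75) ≈ 6.2288 half-lives elapsed in 453 minutes.
t½ = 453/6.2288 ≈ 72.726 minutes.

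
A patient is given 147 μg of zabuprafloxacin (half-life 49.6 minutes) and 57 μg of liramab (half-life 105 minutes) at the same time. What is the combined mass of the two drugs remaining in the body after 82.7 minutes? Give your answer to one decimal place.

79.3 μg

zabuprafloxacin: 147 × (1/2)^(82.7/49.6) = 147 × (1/2)^1.6673 ≈ 46.281 μg.
liramab: 57 × (1/2)^(82.7/105) = 57 × (1/2)^0.78762 ≈ 33.02 μg.
Total = 46.281 + 33.02 ≈ 79.301 μg.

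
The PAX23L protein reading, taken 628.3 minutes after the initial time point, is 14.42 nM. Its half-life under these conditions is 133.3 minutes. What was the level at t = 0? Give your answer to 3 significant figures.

378 nM

Number of half-lives elapsed: n = 628.3/133.3 ≈ 4.7134.
A₀ = A × 2^n = 14.42 × 2^4.7134 = 14.42 × 26.235 ≈ 378.31 nM.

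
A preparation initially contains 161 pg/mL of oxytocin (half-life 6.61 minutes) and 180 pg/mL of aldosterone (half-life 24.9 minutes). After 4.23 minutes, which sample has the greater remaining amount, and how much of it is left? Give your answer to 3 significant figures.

oxytocin: 161 × (1/2)^0.63994 ≈ 103.32 pg/mL.
aldosterone: 180 × (1/2)^0.16988 ≈ 160.01 pg/mL.
Aldosterone has more remaining, at ≈ 160.01 pg/mL.

aldosterone, 160 pg/mL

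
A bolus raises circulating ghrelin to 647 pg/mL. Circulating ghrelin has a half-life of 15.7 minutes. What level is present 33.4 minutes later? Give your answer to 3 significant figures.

148 pg/mL

Number of half-lives: n = 33.4/15.7 ≈ 2.1274.
Remaining = 647 × (1/2)^2.1274 = 647 × 0.22887 ≈ 148.08 pg/mL.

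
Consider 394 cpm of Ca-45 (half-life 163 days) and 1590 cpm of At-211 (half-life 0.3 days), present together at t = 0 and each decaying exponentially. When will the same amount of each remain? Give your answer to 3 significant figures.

0.605 days

Set 394·(1/2)^(t/163) = 1590·(1/2)^(t/0.3).
Taking log₂: log₂(394/1590) = t·(1/163 − 1/0.3).
log₂(0.2478) = -2.0128; 1/163 − 1/0.3 = -3.3272.
t = -2.0128 / -3.3272 ≈ 0.60494 days.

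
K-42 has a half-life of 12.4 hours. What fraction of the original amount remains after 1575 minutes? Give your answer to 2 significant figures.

0.23

1575 minutes = 26.25 hours.
n = 26.25/12.4 ≈ 2.1169 half-lives.
Fraction remaining = (1/2)^2.1169 ≈ 0.23054.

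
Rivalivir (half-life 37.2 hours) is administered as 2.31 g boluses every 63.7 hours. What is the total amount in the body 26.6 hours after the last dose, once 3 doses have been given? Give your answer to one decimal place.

2.0 g

The 3 doses were given 154, 90.3, 26.6 hours ago.
Total = 2.31·(1/2)^(154/37.2) + 2.31·(1/2)^(90.3/37.2) + 2.31·(1/2)^(26.6/37.2)
      = 0.13104 + 0.42942 + 1.4072 ≈ 1.9677 g.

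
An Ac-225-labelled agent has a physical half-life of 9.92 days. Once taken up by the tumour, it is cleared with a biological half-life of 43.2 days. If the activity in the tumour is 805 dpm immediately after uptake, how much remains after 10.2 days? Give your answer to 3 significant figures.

1/t_eff = 1/t_phys + 1/t_biol = 1/9.92 + 1/43.2 = 0.12395 per day.
t_eff = 9.92 × 43.2 / (9.92 + 43.2) ≈ 8.0675 days.
Remaining = 805 × (1/2)^(10.2/8.0675) = 805 × (1/2)^1.2643 ≈ 335.11 dpm.

335 dpm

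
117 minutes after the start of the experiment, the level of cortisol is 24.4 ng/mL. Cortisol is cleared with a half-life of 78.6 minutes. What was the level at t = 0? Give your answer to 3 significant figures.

68.5 ng/mL

Number of half-lives elapsed: n = 117/78.6 ≈ 1.4885.
A₀ = A × 2^n = 24.4 × 2^1.4885 = 24.4 × 2.8061 ≈ 68.468 ng/mL.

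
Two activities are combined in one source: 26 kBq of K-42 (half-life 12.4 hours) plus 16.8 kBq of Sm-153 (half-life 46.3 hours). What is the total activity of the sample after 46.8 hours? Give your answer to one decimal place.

K-42: 26 × (1/2)^(46.8/12.4) = 26 × (1/2)^3.7742 ≈ 1.9003 kBq.
Sm-153: 16.8 × (1/2)^(46.8/46.3) = 16.8 × (1/2)^1.0108 ≈ 8.3374 kBq.
Total = 1.9003 + 8.3374 ≈ 10.238 kBq.

10.2 kBq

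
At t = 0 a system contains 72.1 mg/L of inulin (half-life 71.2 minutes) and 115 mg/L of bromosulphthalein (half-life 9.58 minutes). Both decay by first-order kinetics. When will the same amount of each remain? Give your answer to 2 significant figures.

Set 72.1·(1/2)^(t/71.2) = 115·(1/2)^(t/9.58).
Taking log₂: log₂(72.1/115) = t·(1/71.2 − 1/9.58).
log₂(0.62696) = -0.67356; 1/71.2 − 1/9.58 = -0.090339.
t = -0.67356 / -0.090339 ≈ 7.4559 minutes.

7.5 minutes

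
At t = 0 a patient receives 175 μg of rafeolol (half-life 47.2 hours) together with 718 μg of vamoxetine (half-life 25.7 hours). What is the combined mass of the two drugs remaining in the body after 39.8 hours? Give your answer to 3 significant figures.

343 μg

rafeolol: 175 × (1/2)^(39.8/47.2) = 175 × (1/2)^0.84322 ≈ 97.545 μg.
vamoxetine: 718 × (1/2)^(39.8/25.7) = 718 × (1/2)^1.5486 ≈ 245.44 μg.
Total = 97.545 + 245.44 ≈ 342.98 μg.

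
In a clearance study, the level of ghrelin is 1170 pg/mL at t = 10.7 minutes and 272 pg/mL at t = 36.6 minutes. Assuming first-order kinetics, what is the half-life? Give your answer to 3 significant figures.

Over Δt = 36.6 − 10.7 = 25.9 minutes, the level fell by a factor of 1170/272 ≈ 4.3015.
n = log₂(4.3015) ≈ 2.1048 half-lives, so t½ = 25.9/2.1048 ≈ 12.305 minutes.

12.3 minutes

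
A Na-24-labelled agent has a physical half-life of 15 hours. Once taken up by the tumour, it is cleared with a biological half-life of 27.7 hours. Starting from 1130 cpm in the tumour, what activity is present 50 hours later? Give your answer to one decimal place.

1/t_eff = 1/t_phys + 1/t_biol = 1/15 + 1/27.7 = 0.10277 per hour.
t_eff = 15 × 27.7 / (15 + 27.7) ≈ 9.7307 hours.
Remaining = 1130 × (1/2)^(50/9.7307) = 1130 × (1/2)^5.1384 ≈ 32.083 cpm.

32.1 cpm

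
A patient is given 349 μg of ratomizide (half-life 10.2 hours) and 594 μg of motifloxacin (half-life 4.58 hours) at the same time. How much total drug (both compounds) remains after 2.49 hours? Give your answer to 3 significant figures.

702 μg

ratomizide: 349 × (1/2)^(2.49/10.2) = 349 × (1/2)^0.24412 ≈ 294.67 μg.
motifloxacin: 594 × (1/2)^(2.49/4.58) = 594 × (1/2)^0.54367 ≈ 407.5 μg.
Total = 294.67 + 407.5 ≈ 702.17 μg.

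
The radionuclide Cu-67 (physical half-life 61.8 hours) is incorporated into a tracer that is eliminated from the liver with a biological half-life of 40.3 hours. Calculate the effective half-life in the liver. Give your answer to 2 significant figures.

24 hours

1/t_eff = 1/t_phys + 1/t_biol = 1/61.8 + 1/40.3 = 0.040995 per hour.
t_eff = 61.8 × 40.3 / (61.8 + 40.3) ≈ 24.393 hours.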